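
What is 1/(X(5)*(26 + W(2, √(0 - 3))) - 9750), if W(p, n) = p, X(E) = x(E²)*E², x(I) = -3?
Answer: -1/11850 ≈ -8.4388e-5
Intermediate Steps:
X(E) = -3*E²
1/(X(5)*(26 + W(2, √(0 - 3))) - 9750) = 1/((-3*5²)*(26 + 2) - 9750) = 1/(-3*25*28 - 9750) = 1/(-75*28 - 9750) = 1/(-2100 - 9750) = 1/(-11850) = -1/11850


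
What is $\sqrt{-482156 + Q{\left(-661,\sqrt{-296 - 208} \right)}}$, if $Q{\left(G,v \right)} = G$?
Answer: $i \sqrt{482817} \approx 694.85 i$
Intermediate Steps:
$\sqrt{-482156 + Q{\left(-661,\sqrt{-296 - 208} \right)}} = \sqrt{-482156 - 661} = \sqrt{-482817} = i \sqrt{482817}$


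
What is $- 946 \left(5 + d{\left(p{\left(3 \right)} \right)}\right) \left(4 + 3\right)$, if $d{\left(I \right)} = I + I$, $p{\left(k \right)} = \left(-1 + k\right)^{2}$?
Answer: $-86086$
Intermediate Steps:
$d{\left(I \right)} = 2 I$
$- 946 \left(5 + d{\left(p{\left(3 \right)} \right)}\right) \left(4 + 3\right) = - 946 \left(5 + 2 \left(-1 + 3\right)^{2}\right) \left(4 + 3\right) = - 946 \left(5 + 2 \cdot 2^{2}\right) 7 = - 946 \left(5 + 2 \cdot 4\right) 7 = - 946 \left(5 + 8\right) 7 = - 946 \cdot 13 \cdot 7 = \left(-946\right) 91 = -86086$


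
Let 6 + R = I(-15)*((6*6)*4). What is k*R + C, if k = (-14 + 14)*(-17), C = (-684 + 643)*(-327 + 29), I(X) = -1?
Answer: 12218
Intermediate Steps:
R = -150 (R = -6 - 6*6*4 = -6 - 36*4 = -6 - 1*144 = -6 - 144 = -150)
C = 12218 (C = -41*(-298) = 12218)
k = 0 (k = 0*(-17) = 0)
k*R + C = 0*(-150) + 12218 = 0 + 12218 = 12218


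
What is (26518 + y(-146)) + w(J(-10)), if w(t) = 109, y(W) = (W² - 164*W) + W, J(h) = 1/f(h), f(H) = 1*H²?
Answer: 71741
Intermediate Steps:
f(H) = H²
J(h) = h⁻² (J(h) = 1/(h²) = h⁻²)
y(W) = W² - 163*W
(26518 + y(-146)) + w(J(-10)) = (26518 - 146*(-163 - 146)) + 109 = (26518 - 146*(-309)) + 109 = (26518 + 45114) + 109 = 71632 + 109 = 71741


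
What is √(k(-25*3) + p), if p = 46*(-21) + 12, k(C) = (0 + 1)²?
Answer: I*√953 ≈ 30.871*I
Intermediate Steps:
k(C) = 1 (k(C) = 1² = 1)
p = -954 (p = -966 + 12 = -954)
√(k(-25*3) + p) = √(1 - 954) = √(-953) = I*√953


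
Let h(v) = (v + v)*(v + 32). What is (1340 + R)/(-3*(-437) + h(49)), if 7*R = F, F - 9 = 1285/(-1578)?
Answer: 14814557/102164454 ≈ 0.14501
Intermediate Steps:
F = 12917/1578 (F = 9 + 1285/(-1578) = 9 + 1285*(-1/1578) = 9 - 1285/1578 = 12917/1578 ≈ 8.1857)
h(v) = 2*v*(32 + v) (h(v) = (2*v)*(32 + v) = 2*v*(32 + v))
R = 12917/11046 (R = (⅐)*(12917/1578) = 12917/11046 ≈ 1.1694)
(1340 + R)/(-3*(-437) + h(49)) = (1340 + 12917/11046)/(-3*(-437) + 2*49*(32 + 49)) = 14814557/(11046*(1311 + 2*49*81)) = 14814557/(11046*(1311 + 7938)) = (14814557/11046)/9249 = (14814557/11046)*(1/9249) = 14814557/102164454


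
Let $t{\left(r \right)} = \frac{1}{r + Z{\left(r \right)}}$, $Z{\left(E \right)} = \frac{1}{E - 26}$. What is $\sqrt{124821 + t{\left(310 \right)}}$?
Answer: $\frac{\sqrt{967514767163745}}{88041} \approx 353.3$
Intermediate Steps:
$Z{\left(E \right)} = \frac{1}{-26 + E}$
$t{\left(r \right)} = \frac{1}{r + \frac{1}{-26 + r}}$
$\sqrt{124821 + t{\left(310 \right)}} = \sqrt{124821 + \frac{-26 + 310}{1 + 310 \left(-26 + 310\right)}} = \sqrt{124821 + \frac{1}{1 + 310 \cdot 284} \cdot 284} = \sqrt{124821 + \frac{1}{1 + 88040} \cdot 284} = \sqrt{124821 + \frac{1}{88041} \cdot 284} = \sqrt{124821 + \frac{284}{88041}} = \sqrt{\frac{10989365945}{88041}} = \frac{\sqrt{967514767163745}}{88041}$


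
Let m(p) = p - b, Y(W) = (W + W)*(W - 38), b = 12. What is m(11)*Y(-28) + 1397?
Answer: -2299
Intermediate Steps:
Y(W) = 2*W*(-38 + W) (Y(W) = (2*W)*(-38 + W) = 2*W*(-38 + W))
m(p) = -12 + p (m(p) = p - 1*12 = p - 12 = -12 + p)
m(11)*Y(-28) + 1397 = (-12 + 11)*(2*(-28)*(-38 - 28)) + 1397 = -2*(-28)*(-66) + 1397 = -1*3696 + 1397 = -3696 + 1397 = -2299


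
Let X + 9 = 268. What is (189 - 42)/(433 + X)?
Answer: 147/692 ≈ 0.21243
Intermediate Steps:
X = 259 (X = -9 + 268 = 259)
(189 - 42)/(433 + X) = (189 - 42)/(433 + 259) = 147/692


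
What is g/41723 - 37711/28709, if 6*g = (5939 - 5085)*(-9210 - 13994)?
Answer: -289172120731/3593476821 ≈ -80.471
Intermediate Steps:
g = -9908108/3 (g = ((5939 - 5085)*(-9210 - 13994))/6 = (854*(-23204))/6 = (⅙)*(-19816216) = -9908108/3 ≈ -3.3027e+6)
g/41723 - 37711/28709 = -9908108/3/41723 - 37711/28709 = -9908108/3*1/41723 - 37711*1/28709 = -9908108/125169 - 37711/28709 = -289172120731/3593476821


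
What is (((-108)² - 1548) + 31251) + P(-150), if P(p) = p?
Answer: 41217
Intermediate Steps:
(((-108)² - 1548) + 31251) + P(-150) = (((-108)² - 1548) + 31251) - 150 = ((11664 - 1548) + 31251) - 150 = (10116 + 31251) - 150 = 41367 - 150 = 41217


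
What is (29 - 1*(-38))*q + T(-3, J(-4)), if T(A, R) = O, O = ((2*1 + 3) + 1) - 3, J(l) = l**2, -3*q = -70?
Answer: 4699/3 ≈ 1566.3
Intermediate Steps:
q = 70/3 (q = -1/3*(-70) = 70/3 ≈ 23.333)
O = 3 (O = ((2 + 3) + 1) - 3 = (5 + 1) - 3 = 6 - 3 = 3)
T(A, R) = 3
(29 - 1*(-38))*q + T(-3, J(-4)) = (29 - 1*(-38))*(70/3) + 3 = (29 + 38)*(70/3) + 3 = 67*(70/3) + 3 = 4690/3 + 3 = 4699/3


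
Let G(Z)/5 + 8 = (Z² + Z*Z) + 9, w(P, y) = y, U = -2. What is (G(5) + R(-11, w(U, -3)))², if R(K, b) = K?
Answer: 59536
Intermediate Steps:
G(Z) = 5 + 10*Z² (G(Z) = -40 + 5*((Z² + Z*Z) + 9) = -40 + 5*((Z² + Z²) + 9) = -40 + 5*(2*Z² + 9) = -40 + 5*(9 + 2*Z²) = -40 + (45 + 10*Z²) = 5 + 10*Z²)
(G(5) + R(-11, w(U, -3)))² = ((5 + 10*5²) - 11)² = ((5 + 10*25) - 11)² = ((5 + 250) - 11)² = (255 - 11)² = 244² = 59536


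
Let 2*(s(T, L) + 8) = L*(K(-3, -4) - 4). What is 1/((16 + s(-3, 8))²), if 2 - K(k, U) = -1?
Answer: 1/16 ≈ 0.062500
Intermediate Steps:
K(k, U) = 3 (K(k, U) = 2 - 1*(-1) = 2 + 1 = 3)
s(T, L) = -8 - L/2 (s(T, L) = -8 + (L*(3 - 4))/2 = -8 + (L*(-1))/2 = -8 + (-L)/2 = -8 - L/2)
1/((16 + s(-3, 8))²) = 1/((16 + (-8 - ½*8))²) = 1/((16 + (-8 - 4))²) = 1/((16 - 12)²) = 1/(4²) = 1/16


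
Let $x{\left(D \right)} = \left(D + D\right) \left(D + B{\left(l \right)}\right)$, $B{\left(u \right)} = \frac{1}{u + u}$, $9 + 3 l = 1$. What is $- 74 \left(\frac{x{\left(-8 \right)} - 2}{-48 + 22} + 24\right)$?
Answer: $- \frac{18315}{13} \approx -1408.8$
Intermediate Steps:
$l = - \frac{8}{3}$ ($l = -3 + \frac{1}{3} \cdot 1 = -3 + \frac{1}{3} = - \frac{8}{3} \approx -2.6667$)
$B{\left(u \right)} = \frac{1}{2 u}$
$x{\left(D \right)} = 2 D \left(- \frac{3}{16} + D\right)$ ($x{\left(D \right)} = \left(D + D\right) \left(D + \frac{1}{2 \left(- \frac{8}{3}\right)}\right) = 2 D \left(D + \frac{1}{2} \left(- \frac{3}{8}\right)\right) = 2 D \left(D - \frac{3}{16}\right) = 2 D \left(- \frac{3}{16} + D\right)$)
$- 74 \left(\frac{x{\left(-8 \right)} - 2}{-48 + 22} + 24\right) = - 74 \left(\frac{\frac{1}{8} \left(-8\right) \left(-3 + 16 \left(-8\right)\right) - 2}{-48 + 22} + 24\right) = - 74 \left(\frac{\frac{1}{8} \left(-8\right) \left(-3 - 128\right) - 2}{-26} + 24\right) = - 74 \left(\left(\frac{1}{8} \left(-8\right) \left(-131\right) - 2\right) \left(- \frac{1}{26}\right) + 24\right) = - 74 \left(\left(131 - 2\right) \left(- \frac{1}{26}\right) + 24\right) = - 74 \left(129 \left(- \frac{1}{26}\right) + 24\right) = - 74 \left(- \frac{129}{26} + 24\right) = \left(-74\right) \frac{495}{26} = - \frac{18315}{13}$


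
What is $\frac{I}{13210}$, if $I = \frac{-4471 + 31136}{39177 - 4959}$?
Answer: $\frac{5333}{90403956} \approx 5.8991 \cdot 10^{-5}$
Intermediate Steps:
$I = \frac{26665}{34218} \approx 0.77927$
$\frac{I}{13210} = \frac{26665}{34218 \cdot 13210} = \frac{26665}{34218} \cdot \frac{1}{13210} = \frac{5333}{90403956}$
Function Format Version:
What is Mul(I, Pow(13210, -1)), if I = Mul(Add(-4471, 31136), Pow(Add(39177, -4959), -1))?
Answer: Rational(5333, 90403956) ≈ 5.8991e-5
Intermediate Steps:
I = Rational(26665, 34218) (I = Mul(26665, Pow(34218, -1)) = Mul(26665, Rational(1, 34218)) = Rational(26665, 34218) ≈ 0.77927)
Mul(I, Pow(13210, -1)) = Mul(Rational(26665, 34218), Pow(13210, -1)) = Mul(Rational(26665, 34218), Rational(1, 13210)) = Rational(5333, 90403956)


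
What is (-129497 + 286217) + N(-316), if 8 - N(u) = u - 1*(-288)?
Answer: 156756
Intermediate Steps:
N(u) = -280 - u (N(u) = 8 - (u - 1*(-288)) = 8 - (u + 288) = 8 - (288 + u) = 8 + (-288 - u) = -280 - u)
(-129497 + 286217) + N(-316) = (-129497 + 286217) + (-280 - 1*(-316)) = 156720 + (-280 + 316) = 156720 + 36 = 156756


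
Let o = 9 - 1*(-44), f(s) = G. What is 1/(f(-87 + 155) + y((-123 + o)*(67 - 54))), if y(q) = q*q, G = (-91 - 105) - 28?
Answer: 1/827876 ≈ 1.2079e-6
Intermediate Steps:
G = -224 (G = -196 - 28 = -224)
f(s) = -224
o = 53 (o = 9 + 44 = 53)
y(q) = q²
1/(f(-87 + 155) + y((-123 + o)*(67 - 54))) = 1/(-224 + ((-123 + 53)*(67 - 54))²) = 1/(-224 + (-70*13)²) = 1/(-224 + (-910)²) = 1/(-224 + 828100) = 1/827876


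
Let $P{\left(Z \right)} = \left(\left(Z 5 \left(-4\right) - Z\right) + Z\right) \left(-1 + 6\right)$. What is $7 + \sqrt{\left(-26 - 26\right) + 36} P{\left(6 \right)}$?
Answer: $7 - 2400 i \approx 7.0 - 2400.0 i$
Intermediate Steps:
$P{\left(Z \right)} = - 100 Z$ ($P{\left(Z \right)} = \left(\left(5 Z \left(-4\right) - Z\right) + Z\right) 5 = \left(\left(- 20 Z - Z\right) + Z\right) 5 = \left(- 21 Z + Z\right) 5 = - 20 Z 5 = - 100 Z$)
$7 + \sqrt{\left(-26 - 26\right) + 36} P{\left(6 \right)} = 7 + \sqrt{\left(-26 - 26\right) + 36} \left(\left(-100\right) 6\right) = 7 + \sqrt{-52 + 36} \left(-600\right) = 7 + \sqrt{-16} \left(-600\right) = 7 + 4 i \left(-600\right) = 7 - 2400 i$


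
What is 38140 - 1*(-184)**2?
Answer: 4284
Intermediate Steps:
38140 - 1*(-184)**2 = 38140 - 1*33856 = 38140 - 33856 = 4284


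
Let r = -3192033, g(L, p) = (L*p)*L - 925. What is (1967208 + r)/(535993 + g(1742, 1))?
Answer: -1224825/3569632 ≈ -0.34312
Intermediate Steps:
g(L, p) = -925 + p*L**2 (g(L, p) = p*L**2 - 925 = -925 + p*L**2)
(1967208 + r)/(535993 + g(1742, 1)) = (1967208 - 3192033)/(535993 + (-925 + 1*1742**2)) = -1224825/(535993 + (-925 + 1*3034564)) = -1224825/(535993 + (-925 + 3034564)) = -1224825/(535993 + 3033639) = -1224825/3569632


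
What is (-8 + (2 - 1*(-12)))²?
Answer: 36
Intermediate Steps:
(-8 + (2 - 1*(-12)))² = (-8 + (2 + 12))² = (-8 + 14)² = 6² = 36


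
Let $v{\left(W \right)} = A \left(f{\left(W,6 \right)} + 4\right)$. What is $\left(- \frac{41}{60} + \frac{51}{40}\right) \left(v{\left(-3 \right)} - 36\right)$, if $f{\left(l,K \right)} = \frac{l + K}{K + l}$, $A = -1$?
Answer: $- \frac{2911}{120} \approx -24.258$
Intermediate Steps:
$f{\left(l,K \right)} = 1$ ($f{\left(l,K \right)} = \frac{K + l}{K + l} = 1$)
$v{\left(W \right)} = -5$ ($v{\left(W \right)} = - (1 + 4) = \left(-1\right) 5 = -5$)
$\left(- \frac{41}{60} + \frac{51}{40}\right) \left(v{\left(-3 \right)} - 36\right) = \left(- \frac{41}{60} + \frac{51}{40}\right) \left(-5 - 36\right) = \left(\left(-41\right) \frac{1}{60} + 51 \cdot \frac{1}{40}\right) \left(-41\right) = \left(- \frac{41}{60} + \frac{51}{40}\right) \left(-41\right) = \frac{71}{120} \left(-41\right) = - \frac{2911}{120}$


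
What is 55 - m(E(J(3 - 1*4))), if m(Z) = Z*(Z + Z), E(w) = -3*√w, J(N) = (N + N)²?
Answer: -17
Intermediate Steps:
J(N) = 4*N² (J(N) = (2*N)² = 4*N²)
m(Z) = 2*Z² (m(Z) = Z*(2*Z) = 2*Z²)
55 - m(E(J(3 - 1*4))) = 55 - 2*(-3*√4)² = 55 - 2*(-3*2)² = 55 - 2*(-6)² = 55 - 2*36 = 55 - 1*72 = 55 - 72 = -17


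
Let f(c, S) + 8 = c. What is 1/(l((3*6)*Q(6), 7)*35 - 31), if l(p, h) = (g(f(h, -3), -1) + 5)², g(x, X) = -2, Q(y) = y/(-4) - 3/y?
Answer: 1/284 ≈ 0.0035211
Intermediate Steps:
Q(y) = -3/y - y/4 (Q(y) = y*(-¼) - 3/y = -y/4 - 3/y = -3/y - y/4)
f(c, S) = -8 + c
l(p, h) = 9 (l(p, h) = (-2 + 5)² = 3² = 9)
1/(l((3*6)*Q(6), 7)*35 - 31) = 1/(9*35 - 31) = 1/(315 - 31) = 1/284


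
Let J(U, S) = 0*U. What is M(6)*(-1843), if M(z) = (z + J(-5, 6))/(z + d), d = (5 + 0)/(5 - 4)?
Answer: -11058/11 ≈ -1005.3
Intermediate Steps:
J(U, S) = 0
d = 5 (d = 5/1 = 5*1 = 5)
M(z) = z/(5 + z) (M(z) = (z + 0)/(z + 5) = z/(5 + z))
M(6)*(-1843) = (6/(5 + 6))*(-1843) = (6/11)*(-1843) = -11058/11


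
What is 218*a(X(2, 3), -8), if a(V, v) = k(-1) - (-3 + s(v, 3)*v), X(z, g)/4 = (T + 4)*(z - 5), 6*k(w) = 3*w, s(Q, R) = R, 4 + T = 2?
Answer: 5777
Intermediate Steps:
T = -2 (T = -4 + 2 = -2)
k(w) = w/2 (k(w) = (3*w)/6 = w/2)
X(z, g) = -40 + 8*z (X(z, g) = 4*((-2 + 4)*(z - 5)) = 4*(2*(-5 + z)) = 4*(-10 + 2*z) = -40 + 8*z)
a(V, v) = 5/2 - 3*v (a(V, v) = (1/2)*(-1) - (-3 + 3*v) = -1/2 + (3 - 3*v) = 5/2 - 3*v)
218*a(X(2, 3), -8) = 218*(5/2 - 3*(-8)) = 218*(5/2 + 24) = 218*(53/2) = 5777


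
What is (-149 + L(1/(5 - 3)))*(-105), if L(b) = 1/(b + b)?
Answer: 15540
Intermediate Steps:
L(b) = 1/(2*b)
(-149 + L(1/(5 - 3)))*(-105) = (-149 + 1/(2*(1/(5 - 3))))*(-105) = (-149 + 1/(2*(1/2)))*(-105) = (-149 + (1/2)*2)*(-105) = (-149 + 1)*(-105) = -148*(-105) = 15540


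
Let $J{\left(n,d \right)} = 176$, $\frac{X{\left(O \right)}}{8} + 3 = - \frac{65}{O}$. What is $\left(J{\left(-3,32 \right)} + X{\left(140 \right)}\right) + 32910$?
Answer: $\frac{231408}{7} \approx 33058.0$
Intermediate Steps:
$X{\left(O \right)} = -24 - \frac{520}{O}$ ($X{\left(O \right)} = -24 + 8 \left(- \frac{65}{O}\right) = -24 - \frac{520}{O}$)
$\left(J{\left(-3,32 \right)} + X{\left(140 \right)}\right) + 32910 = \left(176 - \left(24 + \frac{520}{140}\right)\right) + 32910 = \left(176 - \frac{194}{7}\right) + 32910 = \frac{1038}{7} + 32910 = \frac{231408}{7}$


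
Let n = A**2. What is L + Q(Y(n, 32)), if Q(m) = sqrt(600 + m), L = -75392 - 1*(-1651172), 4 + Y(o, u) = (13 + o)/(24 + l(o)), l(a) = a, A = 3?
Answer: 1575780 + sqrt(5370)/3 ≈ 1.5758e+6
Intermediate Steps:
n = 9 (n = 3**2 = 9)
Y(o, u) = -4 + (13 + o)/(24 + o)
L = 1575780 (L = -75392 + 1651172 = 1575780)
L + Q(Y(n, 32)) = 1575780 + sqrt(600 + (-83 - 3*9)/(24 + 9)) = 1575780 + sqrt(600 + (-83 - 27)/33) = 1575780 + sqrt(600 + (1/33)*(-110)) = 1575780 + sqrt(600 - 10/3) = 1575780 + sqrt(1790/3) = 1575780 + sqrt(5370)/3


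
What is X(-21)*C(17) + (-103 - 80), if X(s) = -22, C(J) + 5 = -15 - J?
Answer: 631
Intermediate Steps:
C(J) = -20 - J (C(J) = -5 + (-15 - J) = -20 - J)
X(-21)*C(17) + (-103 - 80) = -22*(-20 - 1*17) + (-103 - 80) = -22*(-20 - 17) - 183 = -22*(-37) - 183 = 814 - 183 = 631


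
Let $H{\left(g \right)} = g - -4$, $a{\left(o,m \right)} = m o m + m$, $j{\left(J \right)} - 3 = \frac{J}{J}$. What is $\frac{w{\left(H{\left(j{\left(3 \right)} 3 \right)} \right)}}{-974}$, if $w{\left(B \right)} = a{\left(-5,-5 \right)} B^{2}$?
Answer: $\frac{16640}{487} \approx 34.168$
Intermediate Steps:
$j{\left(J \right)} = 4$ ($j{\left(J \right)} = 3 + \frac{J}{J} = 3 + 1 = 4$)
$a{\left(o,m \right)} = m + o m^{2}$ ($a{\left(o,m \right)} = o m^{2} + m = m + o m^{2}$)
$H{\left(g \right)} = 4 + g$ ($H{\left(g \right)} = g + 4 = 4 + g$)
$w{\left(B \right)} = - 130 B^{2}$ ($w{\left(B \right)} = - 5 \left(1 - -25\right) B^{2} = - 5 \left(1 + 25\right) B^{2} = \left(-5\right) 26 B^{2} = - 130 B^{2}$)
$\frac{w{\left(H{\left(j{\left(3 \right)} 3 \right)} \right)}}{-974} = \frac{\left(-130\right) \left(4 + 4 \cdot 3\right)^{2}}{-974} = - 130 \left(4 + 12\right)^{2} \left(- \frac{1}{974}\right) = - 130 \cdot 16^{2} \left(- \frac{1}{974}\right) = \left(-130\right) 256 \left(- \frac{1}{974}\right) = \left(-33280\right) \left(- \frac{1}{974}\right) = \frac{16640}{487}$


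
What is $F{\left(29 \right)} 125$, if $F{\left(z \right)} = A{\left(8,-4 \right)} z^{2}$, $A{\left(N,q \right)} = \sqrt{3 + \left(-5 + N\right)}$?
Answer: $105125 \sqrt{6} \approx 2.575 \cdot 10^{5}$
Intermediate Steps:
$A{\left(N,q \right)} = \sqrt{-2 + N}$
$F{\left(z \right)} = \sqrt{6} z^{2}$ ($F{\left(z \right)} = \sqrt{-2 + 8} z^{2} = \sqrt{6} z^{2}$)
$F{\left(29 \right)} 125 = \sqrt{6} \cdot 29^{2} \cdot 125 = \sqrt{6} \cdot 841 \cdot 125 = 841 \sqrt{6} \cdot 125 = 105125 \sqrt{6}$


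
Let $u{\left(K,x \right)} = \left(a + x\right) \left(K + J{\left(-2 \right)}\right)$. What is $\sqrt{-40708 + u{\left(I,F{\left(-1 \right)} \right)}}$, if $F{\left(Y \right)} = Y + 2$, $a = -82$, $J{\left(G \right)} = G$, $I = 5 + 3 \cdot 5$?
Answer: $i \sqrt{42166} \approx 205.34 i$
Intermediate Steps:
$I = 20$ ($I = 5 + 15 = 20$)
$F{\left(Y \right)} = 2 + Y$
$u{\left(K,x \right)} = \left(-82 + x\right) \left(-2 + K\right)$ ($u{\left(K,x \right)} = \left(-82 + x\right) \left(K - 2\right) = \left(-82 + x\right) \left(-2 + K\right)$)
$\sqrt{-40708 + u{\left(I,F{\left(-1 \right)} \right)}} = \sqrt{-40708 + \left(164 - 1640 - 2 \left(2 - 1\right) + 20 \left(2 - 1\right)\right)} = \sqrt{-40708 + \left(164 - 1640 - 2 + 20 \cdot 1\right)} = \sqrt{-40708 + \left(164 - 1640 - 2 + 20\right)} = \sqrt{-40708 - 1458} = \sqrt{-42166} = i \sqrt{42166}$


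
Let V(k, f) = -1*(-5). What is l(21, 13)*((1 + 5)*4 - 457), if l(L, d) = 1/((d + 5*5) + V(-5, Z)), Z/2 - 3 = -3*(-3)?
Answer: -433/43 ≈ -10.070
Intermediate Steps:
Z = 24 (Z = 6 + 2*(-3*(-3)) = 6 + 2*9 = 6 + 18 = 24)
V(k, f) = 5
l(L, d) = 1/(30 + d) (l(L, d) = 1/((d + 5*5) + 5) = 1/((d + 25) + 5) = 1/((25 + d) + 5) = 1/(30 + d))
l(21, 13)*((1 + 5)*4 - 457) = ((1 + 5)*4 - 457)/(30 + 13) = (6*4 - 457)/43 = (24 - 457)/43 = (1/43)*(-433) = -433/43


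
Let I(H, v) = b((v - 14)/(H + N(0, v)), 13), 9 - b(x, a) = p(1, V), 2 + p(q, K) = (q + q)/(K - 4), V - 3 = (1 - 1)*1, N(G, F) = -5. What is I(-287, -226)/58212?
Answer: 13/58212 ≈ 0.00022332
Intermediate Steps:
V = 3 (V = 3 + (1 - 1)*1 = 3 + 0*1 = 3 + 0 = 3)
p(q, K) = -2 + 2*q/(-4 + K) (p(q, K) = -2 + (q + q)/(K - 4) = -2 + (2*q)/(-4 + K) = -2 + 2*q/(-4 + K))
b(x, a) = 13 (b(x, a) = 9 - 2*(4 + 1 - 1*3)/(-4 + 3) = 9 - 2*(4 + 1 - 3)/(-1) = 9 - 2*(-1)*2 = 9 - 1*(-4) = 9 + 4 = 13)
I(H, v) = 13
I(-287, -226)/58212 = 13/58212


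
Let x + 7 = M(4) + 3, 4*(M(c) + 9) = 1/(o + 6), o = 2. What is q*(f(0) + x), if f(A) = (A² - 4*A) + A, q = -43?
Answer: 17845/32 ≈ 557.66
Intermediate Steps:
M(c) = -287/32 (M(c) = -9 + 1/(4*(2 + 6)) = -9 + (¼)/8 = -9 + (¼)*(⅛) = -9 + 1/32 = -287/32)
x = -415/32 (x = -7 + (-287/32 + 3) = -7 - 191/32 = -415/32 ≈ -12.969)
f(A) = A² - 3*A
q*(f(0) + x) = -43*(0*(-3 + 0) - 415/32) = -43*(0*(-3) - 415/32) = -43*(0 - 415/32) = -43*(-415/32) = 17845/32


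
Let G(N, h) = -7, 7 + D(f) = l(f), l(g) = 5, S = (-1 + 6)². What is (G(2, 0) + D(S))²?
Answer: 81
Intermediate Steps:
S = 25 (S = 5² = 25)
D(f) = -2 (D(f) = -7 + 5 = -2)
(G(2, 0) + D(S))² = (-7 - 2)² = (-9)² = 81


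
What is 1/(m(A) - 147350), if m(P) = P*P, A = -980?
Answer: 1/813050 ≈ 1.2299e-6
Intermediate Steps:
m(P) = P²
1/(m(A) - 147350) = 1/((-980)² - 147350) = 1/(960400 - 147350) = 1/813050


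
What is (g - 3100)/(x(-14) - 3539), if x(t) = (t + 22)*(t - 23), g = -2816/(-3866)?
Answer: 5990892/7413055 ≈ 0.80815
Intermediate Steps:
g = 1408/1933 (g = -2816*(-1/3866) = 1408/1933 ≈ 0.72840)
x(t) = (-23 + t)*(22 + t) (x(t) = (22 + t)*(-23 + t) = (-23 + t)*(22 + t))
(g - 3100)/(x(-14) - 3539) = (1408/1933 - 3100)/((-506 + (-14)**2 - 1*(-14)) - 3539) = -5990892/(1933*((-506 + 196 + 14) - 3539)) = -5990892/(1933*(-296 - 3539)) = -5990892/1933/(-3835) = -5990892/1933*(-1/3835) = 5990892/7413055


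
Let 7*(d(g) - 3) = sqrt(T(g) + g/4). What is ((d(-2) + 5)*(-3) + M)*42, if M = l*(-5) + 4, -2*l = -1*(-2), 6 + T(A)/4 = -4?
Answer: -630 - 81*I*sqrt(2) ≈ -630.0 - 114.55*I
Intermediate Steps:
T(A) = -40 (T(A) = -24 + 4*(-4) = -24 - 16 = -40)
l = -1 (l = -(-1)*(-2)/2 = -1/2*2 = -1)
d(g) = 3 + sqrt(-40 + g/4)/7
M = 9 (M = -1*(-5) + 4 = 5 + 4 = 9)
((d(-2) + 5)*(-3) + M)*42 = (((3 + sqrt(-160 - 2)/14) + 5)*(-3) + 9)*42 = (((3 + sqrt(-162)/14) + 5)*(-3) + 9)*42 = (((3 + (9*I*sqrt(2))/14) + 5)*(-3) + 9)*42 = (((3 + 9*I*sqrt(2)/14) + 5)*(-3) + 9)*42 = ((8 + 9*I*sqrt(2)/14)*(-3) + 9)*42 = ((-24 - 27*I*sqrt(2)/14) + 9)*42 = (-15 - 27*I*sqrt(2)/14)*42 = -630 - 81*I*sqrt(2)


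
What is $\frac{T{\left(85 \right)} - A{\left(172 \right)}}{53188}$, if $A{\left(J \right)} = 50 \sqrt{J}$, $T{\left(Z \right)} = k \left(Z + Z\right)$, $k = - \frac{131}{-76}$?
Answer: $\frac{11135}{2021144} - \frac{25 \sqrt{43}}{13297} \approx -0.0068195$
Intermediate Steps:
$k = \frac{131}{76}$ ($k = \left(-131\right) \left(- \frac{1}{76}\right) = \frac{131}{76} \approx 1.7237$)
$T{\left(Z \right)} = \frac{131 Z}{38}$ ($T{\left(Z \right)} = \frac{131 \left(Z + Z\right)}{76} = \frac{131 \cdot 2 Z}{76} = \frac{131 Z}{38}$)
$\frac{T{\left(85 \right)} - A{\left(172 \right)}}{53188} = \frac{\frac{131}{38} \cdot 85 - 50 \sqrt{172}}{53188} = \left(\frac{11135}{38} - 50 \cdot 2 \sqrt{43}\right) \frac{1}{53188} = \left(\frac{11135}{38} - 100 \sqrt{43}\right) \frac{1}{53188} = \frac{11135}{2021144} - \frac{25 \sqrt{43}}{13297}$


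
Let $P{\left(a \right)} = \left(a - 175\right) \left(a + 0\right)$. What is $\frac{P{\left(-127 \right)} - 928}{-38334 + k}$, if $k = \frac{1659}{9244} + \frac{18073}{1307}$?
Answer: $- \frac{452177488808}{462978626147} \approx -0.97667$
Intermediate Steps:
$k = \frac{169235125}{12081908}$ ($k = 1659 \cdot \frac{1}{9244} + 18073 \cdot \frac{1}{1307} = \frac{1659}{9244} + \frac{18073}{1307} = \frac{169235125}{12081908} \approx 14.007$)
$P{\left(a \right)} = a \left(-175 + a\right)$ ($P{\left(a \right)} = \left(-175 + a\right) a = a \left(-175 + a\right)$)
$\frac{P{\left(-127 \right)} - 928}{-38334 + k} = \frac{- 127 \left(-175 - 127\right) - 928}{-38334 + \frac{169235125}{12081908}} = \frac{\left(-127\right) \left(-302\right) - 928}{- \frac{462978626147}{12081908}} = \left(38354 - 928\right) \left(- \frac{12081908}{462978626147}\right) = 37426 \left(- \frac{12081908}{462978626147}\right) = - \frac{452177488808}{462978626147}$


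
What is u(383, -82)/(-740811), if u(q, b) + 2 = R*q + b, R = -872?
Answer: 334060/740811 ≈ 0.45094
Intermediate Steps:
u(q, b) = -2 + b - 872*q (u(q, b) = -2 + (-872*q + b) = -2 + (b - 872*q) = -2 + b - 872*q)
u(383, -82)/(-740811) = (-2 - 82 - 872*383)/(-740811) = (-2 - 82 - 333976)*(-1/740811) = -334060*(-1/740811) = 334060/740811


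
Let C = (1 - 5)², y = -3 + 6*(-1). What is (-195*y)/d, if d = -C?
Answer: -1755/16 ≈ -109.69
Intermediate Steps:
y = -9 (y = -3 - 6 = -9)
C = 16 (C = (-4)² = 16)
d = -16 (d = -1*16 = -16)
(-195*y)/d = -195*(-9)/(-16) = 1755*(-1/16) = -1755/16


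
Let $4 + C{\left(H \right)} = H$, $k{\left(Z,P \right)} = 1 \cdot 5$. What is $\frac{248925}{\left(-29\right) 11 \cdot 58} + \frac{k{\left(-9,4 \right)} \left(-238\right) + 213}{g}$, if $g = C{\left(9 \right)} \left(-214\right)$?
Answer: $- \frac{62068324}{4949285} \approx -12.541$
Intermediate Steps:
$k{\left(Z,P \right)} = 5$
$C{\left(H \right)} = -4 + H$
$g = -1070$ ($g = \left(-4 + 9\right) \left(-214\right) = 5 \left(-214\right) = -1070$)
$\frac{248925}{\left(-29\right) 11 \cdot 58} + \frac{k{\left(-9,4 \right)} \left(-238\right) + 213}{g} = \frac{248925}{\left(-29\right) 11 \cdot 58} + \frac{5 \left(-238\right) + 213}{-1070} = \frac{248925}{\left(-319\right) 58} + \left(-1190 + 213\right) \left(- \frac{1}{1070}\right) = \frac{248925}{-18502} - - \frac{977}{1070} = 248925 \left(- \frac{1}{18502}\right) + \frac{977}{1070} = - \frac{248925}{18502} + \frac{977}{1070} = - \frac{62068324}{4949285}$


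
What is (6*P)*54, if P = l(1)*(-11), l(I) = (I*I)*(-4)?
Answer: 14256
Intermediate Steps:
l(I) = -4*I² (l(I) = I²*(-4) = -4*I²)
P = 44 (P = -4*1²*(-11) = -4*1*(-11) = -4*(-11) = 44)
(6*P)*54 = (6*44)*54 = 264*54 = 14256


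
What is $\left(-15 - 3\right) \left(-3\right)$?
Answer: $54$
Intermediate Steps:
$\left(-15 - 3\right) \left(-3\right) = \left(-18\right) \left(-3\right) = 54$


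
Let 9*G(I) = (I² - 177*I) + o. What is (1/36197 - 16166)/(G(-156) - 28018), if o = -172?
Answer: 5266446309/7253372042 ≈ 0.72607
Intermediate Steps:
G(I) = -172/9 - 59*I/3 + I²/9 (G(I) = ((I² - 177*I) - 172)/9 = (-172 + I² - 177*I)/9 = -172/9 - 59*I/3 + I²/9)
(1/36197 - 16166)/(G(-156) - 28018) = (1/36197 - 16166)/((-172/9 - 59/3*(-156) + (⅑)*(-156)²) - 28018) = (1/36197 - 16166)/((-172/9 + 3068 + (⅑)*24336) - 28018) = -585160701/(36197*((-172/9 + 3068 + 2704) - 28018)) = -585160701/(36197*(51776/9 - 28018)) = -585160701/(36197*(-200386/9)) = -585160701/36197*(-9/200386) = 5266446309/7253372042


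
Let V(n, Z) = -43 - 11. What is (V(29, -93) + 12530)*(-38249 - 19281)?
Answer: -717744280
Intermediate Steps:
V(n, Z) = -54
(V(29, -93) + 12530)*(-38249 - 19281) = (-54 + 12530)*(-38249 - 19281) = 12476*(-57530) = -717744280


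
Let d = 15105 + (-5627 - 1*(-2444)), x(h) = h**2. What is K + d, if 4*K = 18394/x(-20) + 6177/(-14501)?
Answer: 138436867897/11600800 ≈ 11933.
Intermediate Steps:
d = 11922 (d = 15105 + (-5627 + 2444) = 15105 - 3183 = 11922)
K = 132130297/11600800 (K = (18394/((-20)**2) + 6177/(-14501))/4 = (18394/400 + 6177*(-1/14501))/4 = (18394*(1/400) - 6177/14501)/4 = (9197/200 - 6177/14501)/4 = (1/4)*(132130297/2900200) = 132130297/11600800 ≈ 11.390)
K + d = 132130297/11600800 + 11922 = 138436867897/11600800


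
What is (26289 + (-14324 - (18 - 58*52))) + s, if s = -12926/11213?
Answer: 167767193/11213 ≈ 14962.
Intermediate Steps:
s = -12926/11213 (s = -12926*1/11213 = -12926/11213 ≈ -1.1528)
(26289 + (-14324 - (18 - 58*52))) + s = (26289 + (-14324 - (18 - 58*52))) - 12926/11213 = (26289 + (-14324 - (18 - 3016))) - 12926/11213 = (26289 + (-14324 - 1*(-2998))) - 12926/11213 = (26289 + (-14324 + 2998)) - 12926/11213 = (26289 - 11326) - 12926/11213 = 14963 - 12926/11213 = 167767193/11213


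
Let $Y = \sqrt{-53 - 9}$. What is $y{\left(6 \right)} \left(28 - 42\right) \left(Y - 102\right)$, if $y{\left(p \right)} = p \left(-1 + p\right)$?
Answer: $42840 - 420 i \sqrt{62} \approx 42840.0 - 3307.1 i$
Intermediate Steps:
$Y = i \sqrt{62}$ ($Y = \sqrt{-62} = i \sqrt{62} \approx 7.874 i$)
$y{\left(6 \right)} \left(28 - 42\right) \left(Y - 102\right) = 6 \left(-1 + 6\right) \left(28 - 42\right) \left(i \sqrt{62} - 102\right) = 6 \cdot 5 \left(- 14 \left(-102 + i \sqrt{62}\right)\right) = 30 \left(1428 - 14 i \sqrt{62}\right) = 42840 - 420 i \sqrt{62}$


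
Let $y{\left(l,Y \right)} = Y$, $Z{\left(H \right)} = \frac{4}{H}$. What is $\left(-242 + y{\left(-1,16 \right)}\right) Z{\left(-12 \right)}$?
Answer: $\frac{226}{3} \approx 75.333$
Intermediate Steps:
$\left(-242 + y{\left(-1,16 \right)}\right) Z{\left(-12 \right)} = \left(-242 + 16\right) \frac{4}{-12} = - 226 \cdot 4 \left(- \frac{1}{12}\right) = \left(-226\right) \left(- \frac{1}{3}\right) = \frac{226}{3}$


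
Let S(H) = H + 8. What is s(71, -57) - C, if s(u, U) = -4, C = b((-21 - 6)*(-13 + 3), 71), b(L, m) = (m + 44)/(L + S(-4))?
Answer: -1211/274 ≈ -4.4197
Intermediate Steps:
S(H) = 8 + H
b(L, m) = (44 + m)/(4 + L) (b(L, m) = (m + 44)/(L + (8 - 4)) = (44 + m)/(L + 4) = (44 + m)/(4 + L))
C = 115/274 (C = (44 + 71)/(4 + (-21 - 6)*(-13 + 3)) = 115/(4 - 27*(-10)) = 115/(4 + 270) = 115/274 ≈ 0.41971)
s(71, -57) - C = -4 - 1*115/274 = -4 - 115/274 = -1211/274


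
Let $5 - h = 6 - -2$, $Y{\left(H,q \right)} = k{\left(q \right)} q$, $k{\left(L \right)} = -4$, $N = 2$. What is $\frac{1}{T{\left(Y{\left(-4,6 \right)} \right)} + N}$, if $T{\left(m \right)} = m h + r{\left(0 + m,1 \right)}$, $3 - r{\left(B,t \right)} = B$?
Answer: $\frac{1}{101} \approx 0.009901$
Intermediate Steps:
$r{\left(B,t \right)} = 3 - B$
$Y{\left(H,q \right)} = - 4 q$
$h = -3$ ($h = 5 - \left(6 - -2\right) = 5 - \left(6 + 2\right) = 5 - 8 = -3$)
$T{\left(m \right)} = 3 - 4 m$ ($T{\left(m \right)} = m \left(-3\right) - \left(-3 + m\right) = - 3 m - \left(-3 + m\right) = 3 - 4 m$)
$\frac{1}{T{\left(Y{\left(-4,6 \right)} \right)} + N} = \frac{1}{\left(3 - 4 \left(\left(-4\right) 6\right)\right) + 2} = \frac{1}{\left(3 - -96\right) + 2} = \frac{1}{\left(3 + 96\right) + 2} = \frac{1}{99 + 2} = \frac{1}{101}$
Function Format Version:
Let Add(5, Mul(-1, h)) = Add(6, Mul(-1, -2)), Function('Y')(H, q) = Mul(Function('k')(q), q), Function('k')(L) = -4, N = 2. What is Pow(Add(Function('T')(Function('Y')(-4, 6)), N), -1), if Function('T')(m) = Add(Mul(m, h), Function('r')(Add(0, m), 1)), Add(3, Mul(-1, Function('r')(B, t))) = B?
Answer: Rational(1, 101) ≈ 0.0099010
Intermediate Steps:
Function('r')(B, t) = Add(3, Mul(-1, B))
Function('Y')(H, q) = Mul(-4, q)
h = -3 (h = Add(5, Mul(-1, Add(6, Mul(-1, -2)))) = Add(5, Mul(-1, Add(6, 2))) = Add(5, Mul(-1, 8)) = Add(5, -8) = -3)
Function('T')(m) = Add(3, Mul(-4, m)) (Function('T')(m) = Add(Mul(m, -3), Add(3, Mul(-1, Add(0, m)))) = Add(Mul(-3, m), Add(3, Mul(-1, m))) = Add(3, Mul(-4, m)))
Pow(Add(Function('T')(Function('Y')(-4, 6)), N), -1) = Pow(Add(Add(3, Mul(-4, Mul(-4, 6))), 2), -1) = Pow(Add(Add(3, Mul(-4, -24)), 2), -1) = Pow(Add(Add(3, 96), 2), -1) = Pow(Add(99, 2), -1) = Pow(101, -1) = Rational(1, 101)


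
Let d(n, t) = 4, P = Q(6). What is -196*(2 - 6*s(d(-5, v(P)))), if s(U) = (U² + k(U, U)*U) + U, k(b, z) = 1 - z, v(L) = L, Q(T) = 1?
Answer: 9016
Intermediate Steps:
P = 1
s(U) = U + U² + U*(1 - U) (s(U) = (U² + (1 - U)*U) + U = (U² + U*(1 - U)) + U = U + U² + U*(1 - U))
-196*(2 - 6*s(d(-5, v(P)))) = -196*(2 - 12*4) = -196*(2 - 6*8) = -196*(2 - 48) = -196*(-46) = 9016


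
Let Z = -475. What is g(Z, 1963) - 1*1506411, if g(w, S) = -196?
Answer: -1506607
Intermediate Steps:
g(Z, 1963) - 1*1506411 = -196 - 1*1506411 = -196 - 1506411 = -1506607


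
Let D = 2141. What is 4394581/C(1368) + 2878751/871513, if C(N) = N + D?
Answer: 3840036008312/3058139117 ≈ 1255.7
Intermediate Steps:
C(N) = 2141 + N (C(N) = N + 2141 = 2141 + N)
4394581/C(1368) + 2878751/871513 = 4394581/(2141 + 1368) + 2878751/871513 = 4394581/3509 + 2878751*(1/871513) = 4394581*(1/3509) + 2878751/871513 = 4394581/3509 + 2878751/871513 = 3840036008312/3058139117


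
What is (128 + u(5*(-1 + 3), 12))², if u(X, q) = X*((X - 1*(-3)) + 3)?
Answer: 82944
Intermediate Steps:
u(X, q) = X*(6 + X) (u(X, q) = X*((X + 3) + 3) = X*((3 + X) + 3) = X*(6 + X))
(128 + u(5*(-1 + 3), 12))² = (128 + (5*(-1 + 3))*(6 + 5*(-1 + 3)))² = (128 + (5*2)*(6 + 5*2))² = (128 + 10*(6 + 10))² = (128 + 10*16)² = (128 + 160)² = 288² = 82944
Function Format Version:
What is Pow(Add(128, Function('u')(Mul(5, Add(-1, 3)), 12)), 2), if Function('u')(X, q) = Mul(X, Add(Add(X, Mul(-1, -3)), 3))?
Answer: 82944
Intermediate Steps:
Function('u')(X, q) = Mul(X, Add(6, X)) (Function('u')(X, q) = Mul(X, Add(Add(X, 3), 3)) = Mul(X, Add(Add(3, X), 3)) = Mul(X, Add(6, X)))
Pow(Add(128, Function('u')(Mul(5, Add(-1, 3)), 12)), 2) = Pow(Add(128, Mul(Mul(5, Add(-1, 3)), Add(6, Mul(5, Add(-1, 3))))), 2) = Pow(Add(128, Mul(Mul(5, 2), Add(6, Mul(5, 2)))), 2) = Pow(Add(128, Mul(10, Add(6, 10))), 2) = Pow(Add(128, Mul(10, 16)), 2) = Pow(Add(128, 160), 2) = Pow(288, 2) = 82944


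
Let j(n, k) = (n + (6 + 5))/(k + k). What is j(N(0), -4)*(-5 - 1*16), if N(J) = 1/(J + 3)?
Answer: 119/4 ≈ 29.750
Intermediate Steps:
N(J) = 1/(3 + J)
j(n, k) = (11 + n)/(2*k) (j(n, k) = (n + 11)/((2*k)) = (11 + n)*(1/(2*k)) = (11 + n)/(2*k))
j(N(0), -4)*(-5 - 1*16) = ((½)*(11 + 1/(3 + 0))/(-4))*(-5 - 1*16) = ((½)*(-¼)*(11 + 1/3))*(-5 - 16) = ((½)*(-¼)*(11 + ⅓))*(-21) = ((½)*(-¼)*(34/3))*(-21) = -17/12*(-21) = 119/4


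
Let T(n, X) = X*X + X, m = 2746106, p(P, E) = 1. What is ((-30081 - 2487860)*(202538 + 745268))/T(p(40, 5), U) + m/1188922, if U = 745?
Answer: -709346028685535398/165191794985 ≈ -4.2941e+6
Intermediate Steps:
T(n, X) = X + X**2 (T(n, X) = X**2 + X = X + X**2)
((-30081 - 2487860)*(202538 + 745268))/T(p(40, 5), U) + m/1188922 = ((-30081 - 2487860)*(202538 + 745268))/((745*(1 + 745))) + 2746106/1188922 = (-2517941*947806)/((745*746)) + 2746106*(1/1188922) = -2386519587446/555770 + 1373053/594461 = -2386519587446*1/555770 + 1373053/594461 = -1193259793723/277885 + 1373053/594461 = -709346028685535398/165191794985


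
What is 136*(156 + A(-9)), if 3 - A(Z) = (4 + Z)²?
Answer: 18224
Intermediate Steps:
A(Z) = 3 - (4 + Z)²
136*(156 + A(-9)) = 136*(156 + (3 - (4 - 9)²)) = 136*(156 + (3 - 1*(-5)²)) = 136*(156 + (3 - 1*25)) = 136*(156 + (3 - 25)) = 136*(156 - 22) = 136*134 = 18224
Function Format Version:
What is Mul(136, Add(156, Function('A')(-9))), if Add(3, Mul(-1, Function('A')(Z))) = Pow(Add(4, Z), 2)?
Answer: 18224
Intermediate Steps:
Function('A')(Z) = Add(3, Mul(-1, Pow(Add(4, Z), 2)))
Mul(136, Add(156, Function('A')(-9))) = Mul(136, Add(156, Add(3, Mul(-1, Pow(Add(4, -9), 2))))) = Mul(136, Add(156, Add(3, Mul(-1, Pow(-5, 2))))) = Mul(136, Add(156, Add(3, Mul(-1, 25)))) = Mul(136, Add(156, Add(3, -25))) = Mul(136, Add(156, -22)) = Mul(136, 134) = 18224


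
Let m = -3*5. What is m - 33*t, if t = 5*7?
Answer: -1170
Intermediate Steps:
t = 35
m = -15
m - 33*t = -15 - 33*35 = -15 - 1155 = -1170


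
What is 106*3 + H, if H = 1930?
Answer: 2248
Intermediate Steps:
106*3 + H = 106*3 + 1930 = 318 + 1930 = 2248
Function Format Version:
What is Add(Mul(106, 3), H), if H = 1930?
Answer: 2248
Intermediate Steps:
Add(Mul(106, 3), H) = Add(Mul(106, 3), 1930) = Add(318, 1930) = 2248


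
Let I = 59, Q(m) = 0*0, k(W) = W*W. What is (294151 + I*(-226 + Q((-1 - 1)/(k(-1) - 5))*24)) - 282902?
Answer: -2085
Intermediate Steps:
k(W) = W**2
Q(m) = 0
(294151 + I*(-226 + Q((-1 - 1)/(k(-1) - 5))*24)) - 282902 = (294151 + 59*(-226 + 0*24)) - 282902 = (294151 + 59*(-226 + 0)) - 282902 = (294151 + 59*(-226)) - 282902 = (294151 - 13334) - 282902 = 280817 - 282902 = -2085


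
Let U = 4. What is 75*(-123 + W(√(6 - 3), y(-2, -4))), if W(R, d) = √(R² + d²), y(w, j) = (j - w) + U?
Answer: -9225 + 75*√7 ≈ -9026.6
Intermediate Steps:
y(w, j) = 4 + j - w (y(w, j) = (j - w) + 4 = 4 + j - w)
75*(-123 + W(√(6 - 3), y(-2, -4))) = 75*(-123 + √((√(6 - 3))² + (4 - 4 - 1*(-2))²)) = 75*(-123 + √((√3)² + (4 - 4 + 2)²)) = 75*(-123 + √(3 + 2²)) = 75*(-123 + √(3 + 4)) = 75*(-123 + √7) = -9225 + 75*√7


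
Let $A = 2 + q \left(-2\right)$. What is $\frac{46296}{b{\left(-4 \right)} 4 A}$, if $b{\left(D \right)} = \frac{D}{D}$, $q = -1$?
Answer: $\frac{5787}{2} \approx 2893.5$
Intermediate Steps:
$b{\left(D \right)} = 1$
$A = 4$ ($A = 2 - -2 = 2 + 2 = 4$)
$\frac{46296}{b{\left(-4 \right)} 4 A} = \frac{46296}{1 \cdot 4 \cdot 4} = \frac{46296}{4 \cdot 4} = \frac{46296}{16} = 46296 \cdot \frac{1}{16} = \frac{5787}{2}$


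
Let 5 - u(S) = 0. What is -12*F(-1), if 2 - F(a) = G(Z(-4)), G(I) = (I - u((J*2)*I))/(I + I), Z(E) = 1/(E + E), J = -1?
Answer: 222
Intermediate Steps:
Z(E) = 1/(2*E)
u(S) = 5 (u(S) = 5 - 1*0 = 5 + 0 = 5)
G(I) = (-5 + I)/(2*I) (G(I) = (I - 1*5)/(I + I) = (I - 5)/((2*I)) = (-5 + I)*(1/(2*I)) = (-5 + I)/(2*I))
F(a) = -37/2 (F(a) = 2 - (-5 + (½)/(-4))/(2*((½)/(-4))) = 2 - (-5 + (½)*(-¼))/(2*((½)*(-¼))) = 2 - (-5 - ⅛)/(2*(-⅛)) = 2 - (-8)*(-41)/(2*8) = 2 - 1*41/2 = 2 - 41/2 = -37/2)
-12*F(-1) = -12*(-37/2) = 222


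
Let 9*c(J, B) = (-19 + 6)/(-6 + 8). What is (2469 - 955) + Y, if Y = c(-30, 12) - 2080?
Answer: -10201/18 ≈ -566.72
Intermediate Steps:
c(J, B) = -13/18 (c(J, B) = ((-19 + 6)/(-6 + 8))/9 = (-13/2)/9 = (-13*½)/9 = (⅑)*(-13/2) = -13/18)
Y = -37453/18 (Y = -13/18 - 2080 = -37453/18 ≈ -2080.7)
(2469 - 955) + Y = (2469 - 955) - 37453/18 = 1514 - 37453/18 = -10201/18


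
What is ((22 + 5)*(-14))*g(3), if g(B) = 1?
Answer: -378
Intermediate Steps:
((22 + 5)*(-14))*g(3) = ((22 + 5)*(-14))*1 = (27*(-14))*1 = -378*1 = -378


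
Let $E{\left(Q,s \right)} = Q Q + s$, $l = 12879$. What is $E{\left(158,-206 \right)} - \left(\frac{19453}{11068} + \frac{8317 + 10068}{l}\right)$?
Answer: $\frac{3528669444809}{142544772} \approx 24755.0$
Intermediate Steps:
$E{\left(Q,s \right)} = s + Q^{2}$ ($E{\left(Q,s \right)} = Q^{2} + s = s + Q^{2}$)
$E{\left(158,-206 \right)} - \left(\frac{19453}{11068} + \frac{8317 + 10068}{l}\right) = \left(-206 + 158^{2}\right) - \left(\frac{19453}{11068} + \frac{8317 + 10068}{12879}\right) = \left(-206 + 24964\right) - \left(19453 \cdot \frac{1}{11068} + 18385 \cdot \frac{1}{12879}\right) = 24758 - \left(\frac{19453}{11068} + \frac{18385}{12879}\right) = 24758 - \frac{454020367}{142544772} = \frac{3528669444809}{142544772}$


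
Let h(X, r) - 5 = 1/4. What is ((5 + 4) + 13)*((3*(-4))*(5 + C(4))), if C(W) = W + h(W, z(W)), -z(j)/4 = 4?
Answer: -3762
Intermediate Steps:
z(j) = -16 (z(j) = -4*4 = -16)
h(X, r) = 21/4 (h(X, r) = 5 + 1/4 = 5 + ¼ = 21/4)
C(W) = 21/4 + W (C(W) = W + 21/4 = 21/4 + W)
((5 + 4) + 13)*((3*(-4))*(5 + C(4))) = ((5 + 4) + 13)*((3*(-4))*(5 + (21/4 + 4))) = (9 + 13)*(-12*(5 + 37/4)) = 22*(-12*57/4) = 22*(-171) = -3762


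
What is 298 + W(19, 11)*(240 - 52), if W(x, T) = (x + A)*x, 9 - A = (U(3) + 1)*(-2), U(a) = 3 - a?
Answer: 107458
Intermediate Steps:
A = 11 (A = 9 - ((3 - 1*3) + 1)*(-2) = 9 - ((3 - 3) + 1)*(-2) = 9 - (0 + 1)*(-2) = 9 - (-2) = 9 - 1*(-2) = 9 + 2 = 11)
W(x, T) = x*(11 + x) (W(x, T) = (x + 11)*x = (11 + x)*x = x*(11 + x))
298 + W(19, 11)*(240 - 52) = 298 + (19*(11 + 19))*(240 - 52) = 298 + (19*30)*188 = 298 + 570*188 = 298 + 107160 = 107458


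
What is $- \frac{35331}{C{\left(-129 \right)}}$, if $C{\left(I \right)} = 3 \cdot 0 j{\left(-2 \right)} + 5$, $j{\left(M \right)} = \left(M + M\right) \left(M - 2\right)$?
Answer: $- \frac{35331}{5} \approx -7066.2$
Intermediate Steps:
$j{\left(M \right)} = 2 M \left(-2 + M\right)$
$C{\left(I \right)} = 5$ ($C{\left(I \right)} = 3 \cdot 0 \cdot 2 \left(-2\right) \left(-2 - 2\right) + 5 = 0 \cdot 2 \left(-2\right) \left(-4\right) + 5 = 0 \cdot 16 + 5 = 0 + 5 = 5$)
$- \frac{35331}{C{\left(-129 \right)}} = - \frac{35331}{5}$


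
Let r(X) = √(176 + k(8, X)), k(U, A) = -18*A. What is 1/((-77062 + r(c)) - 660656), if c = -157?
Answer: -368859/272113922261 - √3002/544227844522 ≈ -1.3556e-6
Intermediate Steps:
r(X) = √(176 - 18*X)
1/((-77062 + r(c)) - 660656) = 1/((-77062 + √(176 - 18*(-157))) - 660656) = 1/((-77062 + √(176 + 2826)) - 660656) = 1/((-77062 + √3002) - 660656) = 1/(-737718 + √3002)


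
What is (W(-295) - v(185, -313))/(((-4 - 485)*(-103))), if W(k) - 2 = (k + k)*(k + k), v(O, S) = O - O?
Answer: 116034/16789 ≈ 6.9113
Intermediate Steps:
v(O, S) = 0
W(k) = 2 + 4*k² (W(k) = 2 + (k + k)*(k + k) = 2 + (2*k)*(2*k) = 2 + 4*k²)
(W(-295) - v(185, -313))/(((-4 - 485)*(-103))) = ((2 + 4*(-295)²) - 1*0)/(((-4 - 485)*(-103))) = ((2 + 4*87025) + 0)/((-489*(-103))) = ((2 + 348100) + 0)/50367 = (348102 + 0)*(1/50367) = 348102*(1/50367) = 116034/16789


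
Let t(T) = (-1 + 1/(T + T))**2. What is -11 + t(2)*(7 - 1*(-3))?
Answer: -43/8 ≈ -5.3750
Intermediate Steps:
t(T) = (-1 + 1/(2*T))**2
-11 + t(2)*(7 - 1*(-3)) = -11 + ((1/4)*(-1 + 2*2)**2/2**2)*(7 - 1*(-3)) = -11 + ((1/4)*(1/4)*(-1 + 4)**2)*(7 + 3) = -11 + ((1/4)*(1/4)*3**2)*10 = -11 + ((1/4)*(1/4)*9)*10 = -11 + (9/16)*10 = -11 + 45/8 = -43/8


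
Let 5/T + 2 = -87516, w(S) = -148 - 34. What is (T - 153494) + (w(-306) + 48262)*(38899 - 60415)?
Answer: -90549866294937/87518 ≈ -1.0346e+9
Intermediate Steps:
w(S) = -182
T = -5/87518 (T = 5/(-2 - 87516) = 5/(-87518) = 5*(-1/87518) = -5/87518 ≈ -5.7131e-5)
(T - 153494) + (w(-306) + 48262)*(38899 - 60415) = (-5/87518 - 153494) + (-182 + 48262)*(38899 - 60415) = -13433487897/87518 + 48080*(-21516) = -13433487897/87518 - 1034489280 = -90549866294937/87518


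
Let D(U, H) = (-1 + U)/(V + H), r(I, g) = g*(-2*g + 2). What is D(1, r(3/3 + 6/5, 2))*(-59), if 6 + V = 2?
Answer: 0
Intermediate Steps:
V = -4 (V = -6 + 2 = -4)
r(I, g) = g*(2 - 2*g)
D(U, H) = (-1 + U)/(-4 + H)
D(1, r(3/3 + 6/5, 2))*(-59) = ((-1 + 1)/(-4 + 2*2*(1 - 1*2)))*(-59) = (0/(-4 + 2*2*(1 - 2)))*(-59) = (0/(-4 + 2*2*(-1)))*(-59) = (0/(-4 - 4))*(-59) = (0/(-8))*(-59) = -⅛*0*(-59) = 0*(-59) = 0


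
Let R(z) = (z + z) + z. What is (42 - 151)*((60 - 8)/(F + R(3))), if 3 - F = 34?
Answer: 2834/11 ≈ 257.64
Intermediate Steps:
F = -31 (F = 3 - 1*34 = 3 - 34 = -31)
R(z) = 3*z (R(z) = 2*z + z = 3*z)
(42 - 151)*((60 - 8)/(F + R(3))) = (42 - 151)*((60 - 8)/(-31 + 3*3)) = -5668/(-31 + 9) = -5668/(-22) = -5668*(-1)/22 = -109*(-26/11) = 2834/11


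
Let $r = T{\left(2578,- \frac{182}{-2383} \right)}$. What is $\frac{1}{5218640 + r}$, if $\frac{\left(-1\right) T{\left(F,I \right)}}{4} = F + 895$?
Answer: $\frac{1}{5204748} \approx 1.9213 \cdot 10^{-7}$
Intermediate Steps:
$T{\left(F,I \right)} = -3580 - 4 F$ ($T{\left(F,I \right)} = - 4 \left(F + 895\right) = - 4 \left(895 + F\right) = -3580 - 4 F$)
$r = -13892$ ($r = -3580 - 10312 = -13892$)
$\frac{1}{5218640 + r} = \frac{1}{5218640 - 13892} = \frac{1}{5204748}$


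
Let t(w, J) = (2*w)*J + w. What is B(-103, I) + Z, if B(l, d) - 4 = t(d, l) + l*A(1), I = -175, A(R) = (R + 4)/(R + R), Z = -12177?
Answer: 46889/2 ≈ 23445.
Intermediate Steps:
t(w, J) = w + 2*J*w (t(w, J) = 2*J*w + w = w + 2*J*w)
A(R) = (4 + R)/(2*R) (A(R) = (4 + R)/((2*R)) = (4 + R)*(1/(2*R)) = (4 + R)/(2*R))
B(l, d) = 4 + 5*l/2 + d*(1 + 2*l) (B(l, d) = 4 + (d*(1 + 2*l) + l*((1/2)*(4 + 1)/1)) = 4 + (d*(1 + 2*l) + l*((1/2)*1*5)) = 4 + (d*(1 + 2*l) + l*(5/2)) = 4 + (d*(1 + 2*l) + 5*l/2) = 4 + (5*l/2 + d*(1 + 2*l)) = 4 + 5*l/2 + d*(1 + 2*l))
B(-103, I) + Z = (4 - 175 + (5/2)*(-103) + 2*(-175)*(-103)) - 12177 = (4 - 175 - 515/2 + 36050) - 12177 = 71243/2 - 12177 = 46889/2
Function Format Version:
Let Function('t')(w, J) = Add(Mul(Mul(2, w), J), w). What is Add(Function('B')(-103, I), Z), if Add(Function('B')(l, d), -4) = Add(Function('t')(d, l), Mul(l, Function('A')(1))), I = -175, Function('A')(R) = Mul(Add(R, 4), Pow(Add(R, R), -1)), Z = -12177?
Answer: Rational(46889, 2) ≈ 23445.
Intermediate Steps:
Function('t')(w, J) = Add(w, Mul(2, J, w)) (Function('t')(w, J) = Add(Mul(2, J, w), w) = Add(w, Mul(2, J, w)))
Function('A')(R) = Mul(Rational(1, 2), Pow(R, -1), Add(4, R)) (Function('A')(R) = Mul(Add(4, R), Pow(Mul(2, R), -1)) = Mul(Add(4, R), Mul(Rational(1, 2), Pow(R, -1))) = Mul(Rational(1, 2), Pow(R, -1), Add(4, R)))
Function('B')(l, d) = Add(4, Mul(Rational(5, 2), l), Mul(d, Add(1, Mul(2, l)))) (Function('B')(l, d) = Add(4, Add(Mul(d, Add(1, Mul(2, l))), Mul(l, Mul(Rational(1, 2), Pow(1, -1), Add(4, 1))))) = Add(4, Add(Mul(d, Add(1, Mul(2, l))), Mul(l, Mul(Rational(1, 2), 1, 5)))) = Add(4, Add(Mul(d, Add(1, Mul(2, l))), Mul(l, Rational(5, 2)))) = Add(4, Add(Mul(d, Add(1, Mul(2, l))), Mul(Rational(5, 2), l))) = Add(4, Add(Mul(Rational(5, 2), l), Mul(d, Add(1, Mul(2, l))))) = Add(4, Mul(Rational(5, 2), l), Mul(d, Add(1, Mul(2, l)))))
Add(Function('B')(-103, I), Z) = Add(Add(4, -175, Mul(Rational(5, 2), -103), Mul(2, -175, -103)), -12177) = Add(Add(4, -175, Rational(-515, 2), 36050), -12177) = Add(Rational(71243, 2), -12177) = Rational(46889, 2)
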